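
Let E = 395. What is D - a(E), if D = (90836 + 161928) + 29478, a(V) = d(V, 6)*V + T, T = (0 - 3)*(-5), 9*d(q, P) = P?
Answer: 845891/3 ≈ 2.8196e+5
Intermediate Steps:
d(q, P) = P/9
T = 15 (T = -3*(-5) = 15)
a(V) = 15 + 2*V/3 (a(V) = ((1/9)*6)*V + 15 = 2*V/3 + 15 = 15 + 2*V/3)
D = 282242 (D = 252764 + 29478 = 282242)
D - a(E) = 282242 - (15 + (2/3)*395) = 282242 - (15 + 790/3) = 282242 - 1*835/3 = 282242 - 835/3 = 845891/3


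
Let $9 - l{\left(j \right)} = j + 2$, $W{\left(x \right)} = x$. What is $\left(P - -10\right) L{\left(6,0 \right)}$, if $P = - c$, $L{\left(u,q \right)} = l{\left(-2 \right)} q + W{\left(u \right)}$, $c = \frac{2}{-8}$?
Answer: $\frac{123}{2} \approx 61.5$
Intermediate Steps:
$c = - \frac{1}{4}$ ($c = 2 \left(- \frac{1}{8}\right) = - \frac{1}{4} \approx -0.25$)
$l{\left(j \right)} = 7 - j$ ($l{\left(j \right)} = 9 - \left(j + 2\right) = 9 - \left(2 + j\right) = 7 - j$)
$L{\left(u,q \right)} = u + 9 q$ ($L{\left(u,q \right)} = \left(7 - -2\right) q + u = \left(7 + 2\right) q + u = 9 q + u = u + 9 q$)
$P = \frac{1}{4}$ ($P = \left(-1\right) \left(- \frac{1}{4}\right) = \frac{1}{4} \approx 0.25$)
$\left(P - -10\right) L{\left(6,0 \right)} = \left(\frac{1}{4} - -10\right) \left(6 + 9 \cdot 0\right) = \left(\frac{1}{4} + 10\right) \left(6 + 0\right) = \frac{41}{4} \cdot 6 = \frac{123}{2}$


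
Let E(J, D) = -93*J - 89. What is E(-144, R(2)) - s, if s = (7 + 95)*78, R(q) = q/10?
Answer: 5347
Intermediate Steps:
R(q) = q/10 (R(q) = q*(⅒) = q/10)
E(J, D) = -89 - 93*J
s = 7956 (s = 102*78 = 7956)
E(-144, R(2)) - s = (-89 - 93*(-144)) - 1*7956 = (-89 + 13392) - 7956 = 13303 - 7956 = 5347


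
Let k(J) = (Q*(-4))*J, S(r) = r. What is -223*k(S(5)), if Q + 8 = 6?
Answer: -8920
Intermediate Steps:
Q = -2 (Q = -8 + 6 = -2)
k(J) = 8*J (k(J) = (-2*(-4))*J = 8*J)
-223*k(S(5)) = -1784*5 = -223*40 = -8920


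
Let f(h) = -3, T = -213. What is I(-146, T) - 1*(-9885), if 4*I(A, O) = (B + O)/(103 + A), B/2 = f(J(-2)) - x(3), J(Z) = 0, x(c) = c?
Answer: 1700445/172 ≈ 9886.3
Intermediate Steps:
B = -12 (B = 2*(-3 - 1*3) = 2*(-3 - 3) = 2*(-6) = -12)
I(A, O) = (-12 + O)/(4*(103 + A)) (I(A, O) = ((-12 + O)/(103 + A))/4 = (-12 + O)/(4*(103 + A)))
I(-146, T) - 1*(-9885) = (-12 - 213)/(4*(103 - 146)) - 1*(-9885) = (1/4)*(-225)/(-43) + 9885 = (1/4)*(-1/43)*(-225) + 9885 = 225/172 + 9885 = 1700445/172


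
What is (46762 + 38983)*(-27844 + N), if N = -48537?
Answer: -6549288845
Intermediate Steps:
(46762 + 38983)*(-27844 + N) = (46762 + 38983)*(-27844 - 48537) = 85745*(-76381) = -6549288845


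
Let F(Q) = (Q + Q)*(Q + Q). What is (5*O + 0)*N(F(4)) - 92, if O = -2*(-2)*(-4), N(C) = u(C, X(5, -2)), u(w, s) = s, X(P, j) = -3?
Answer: 148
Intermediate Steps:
F(Q) = 4*Q² (F(Q) = (2*Q)*(2*Q) = 4*Q²)
N(C) = -3
O = -16 (O = 4*(-4) = -16)
(5*O + 0)*N(F(4)) - 92 = (5*(-16) + 0)*(-3) - 92 = (-80 + 0)*(-3) - 92 = -80*(-3) - 92 = 240 - 92 = 148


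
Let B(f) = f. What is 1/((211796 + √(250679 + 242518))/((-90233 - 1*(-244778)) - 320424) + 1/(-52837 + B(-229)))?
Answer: -98934617117022678810/126321204291942154093 + 467115323052924*√493197/126321204291942154093 ≈ -0.78060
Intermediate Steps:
1/((211796 + √(250679 + 242518))/((-90233 - 1*(-244778)) - 320424) + 1/(-52837 + B(-229))) = 1/((211796 + √(250679 + 242518))/((-90233 - 1*(-244778)) - 320424) + 1/(-52837 - 229)) = 1/((211796 + √493197)/((-90233 + 244778) - 320424) + 1/(-53066)) = 1/((211796 + √493197)/(154545 - 320424) - 1/53066) = 1/((211796 + √493197)/(-165879) - 1/53066) = 1/((211796 + √493197)*(-1/165879) - 1/53066) = 1/((-211796/165879 - √493197/165879) - 1/53066) = 1/(-11239332415/8802535014 - √493197/165879)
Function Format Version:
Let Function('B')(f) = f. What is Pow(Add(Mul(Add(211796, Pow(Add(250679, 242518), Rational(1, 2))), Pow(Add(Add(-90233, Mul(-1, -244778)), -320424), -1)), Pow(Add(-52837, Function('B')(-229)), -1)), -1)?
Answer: Add(Rational(-98934617117022678810, 126321204291942154093), Mul(Rational(467115323052924, 126321204291942154093), Pow(493197, Rational(1, 2)))) ≈ -0.78060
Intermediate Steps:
Pow(Add(Mul(Add(211796, Pow(Add(250679, 242518), Rational(1, 2))), Pow(Add(Add(-90233, Mul(-1, -244778)), -320424), -1)), Pow(Add(-52837, Function('B')(-229)), -1)), -1) = Pow(Add(Mul(Add(211796, Pow(Add(250679, 242518), Rational(1, 2))), Pow(Add(Add(-90233, Mul(-1, -244778)), -320424), -1)), Pow(Add(-52837, -229), -1)), -1) = Pow(Add(Mul(Add(211796, Pow(493197, Rational(1, 2))), Pow(Add(Add(-90233, 244778), -320424), -1)), Pow(-53066, -1)), -1) = Pow(Add(Mul(Add(211796, Pow(493197, Rational(1, 2))), Pow(Add(154545, -320424), -1)), Rational(-1, 53066)), -1) = Pow(Add(Mul(Add(211796, Pow(493197, Rational(1, 2))), Pow(-165879, -1)), Rational(-1, 53066)), -1) = Pow(Add(Mul(Add(211796, Pow(493197, Rational(1, 2))), Rational(-1, 165879)), Rational(-1, 53066)), -1) = Pow(Add(Add(Rational(-211796, 165879), Mul(Rational(-1, 165879), Pow(493197, Rational(1, 2)))), Rational(-1, 53066)), -1) = Pow(Add(Rational(-11239332415, 8802535014), Mul(Rational(-1, 165879), Pow(493197, Rational(1, 2)))), -1)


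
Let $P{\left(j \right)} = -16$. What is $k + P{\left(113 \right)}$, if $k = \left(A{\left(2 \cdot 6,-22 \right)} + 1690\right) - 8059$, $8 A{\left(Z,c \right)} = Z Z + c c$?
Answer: $- \frac{12613}{2} \approx -6306.5$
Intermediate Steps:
$A{\left(Z,c \right)} = \frac{Z^{2}}{8} + \frac{c^{2}}{8}$ ($A{\left(Z,c \right)} = \frac{Z Z + c c}{8} = \frac{Z^{2} + c^{2}}{8} = \frac{Z^{2}}{8} + \frac{c^{2}}{8}$)
$k = - \frac{12581}{2}$ ($k = \left(\left(\frac{\left(2 \cdot 6\right)^{2}}{8} + \frac{\left(-22\right)^{2}}{8}\right) + 1690\right) - 8059 = \left(\left(\frac{12^{2}}{8} + \frac{1}{8} \cdot 484\right) + 1690\right) - 8059 = \left(\left(\frac{1}{8} \cdot 144 + \frac{121}{2}\right) + 1690\right) - 8059 = \left(\left(18 + \frac{121}{2}\right) + 1690\right) - 8059 = \left(\frac{157}{2} + 1690\right) - 8059 = \frac{3537}{2} - 8059 = - \frac{12581}{2} \approx -6290.5$)
$k + P{\left(113 \right)} = - \frac{12581}{2} - 16 = - \frac{12613}{2}$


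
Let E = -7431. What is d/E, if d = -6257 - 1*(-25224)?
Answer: -18967/7431 ≈ -2.5524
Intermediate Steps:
d = 18967 (d = -6257 + 25224 = 18967)
d/E = 18967/(-7431) = 18967*(-1/7431) = -18967/7431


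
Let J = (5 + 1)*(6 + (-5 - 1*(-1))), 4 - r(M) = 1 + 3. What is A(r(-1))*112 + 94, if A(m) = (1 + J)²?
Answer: 19022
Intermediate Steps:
r(M) = 0 (r(M) = 4 - (1 + 3) = 4 - 1*4 = 4 - 4 = 0)
J = 12 (J = 6*(6 + (-5 + 1)) = 6*(6 - 4) = 6*2 = 12)
A(m) = 169 (A(m) = (1 + 12)² = 13² = 169)
A(r(-1))*112 + 94 = 169*112 + 94 = 18928 + 94 = 19022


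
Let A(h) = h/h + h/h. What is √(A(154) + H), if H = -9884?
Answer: 9*I*√122 ≈ 99.408*I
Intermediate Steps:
A(h) = 2 (A(h) = 1 + 1 = 2)
√(A(154) + H) = √(2 - 9884) = √(-9882) = 9*I*√122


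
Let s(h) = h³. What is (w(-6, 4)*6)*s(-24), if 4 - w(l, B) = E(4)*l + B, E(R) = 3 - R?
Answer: 497664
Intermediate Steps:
w(l, B) = 4 + l - B (w(l, B) = 4 - ((3 - 1*4)*l + B) = 4 - ((3 - 4)*l + B) = 4 - (-l + B) = 4 - (B - l) = 4 + (l - B) = 4 + l - B)
(w(-6, 4)*6)*s(-24) = ((4 - 6 - 1*4)*6)*(-24)³ = ((4 - 6 - 4)*6)*(-13824) = -6*6*(-13824) = -36*(-13824) = 497664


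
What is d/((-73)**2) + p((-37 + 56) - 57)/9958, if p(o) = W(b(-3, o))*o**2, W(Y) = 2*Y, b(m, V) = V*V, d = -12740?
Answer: 11048257284/26533091 ≈ 416.40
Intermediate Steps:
b(m, V) = V**2
p(o) = 2*o**4 (p(o) = (2*o**2)*o**2 = 2*o**4)
d/((-73)**2) + p((-37 + 56) - 57)/9958 = -12740/((-73)**2) + (2*((-37 + 56) - 57)**4)/9958 = -12740/5329 + (2*(19 - 57)**4)*(1/9958) = -12740*1/5329 + (2*(-38)**4)*(1/9958) = -12740/5329 + (2*2085136)*(1/9958) = -12740/5329 + 4170272*(1/9958) = -12740/5329 + 2085136/4979 = 11048257284/26533091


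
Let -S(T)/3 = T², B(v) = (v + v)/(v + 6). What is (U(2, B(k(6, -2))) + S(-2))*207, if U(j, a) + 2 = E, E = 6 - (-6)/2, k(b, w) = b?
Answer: -1035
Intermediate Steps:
B(v) = 2*v/(6 + v) (B(v) = (2*v)/(6 + v) = 2*v/(6 + v))
E = 9 (E = 6 - (-6)/2 = 6 - 1*(-3) = 6 + 3 = 9)
S(T) = -3*T²
U(j, a) = 7 (U(j, a) = -2 + 9 = 7)
(U(2, B(k(6, -2))) + S(-2))*207 = (7 - 3*(-2)²)*207 = (7 - 3*4)*207 = (7 - 12)*207 = -5*207 = -1035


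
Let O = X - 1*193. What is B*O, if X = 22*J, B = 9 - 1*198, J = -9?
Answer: 73899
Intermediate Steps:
B = -189 (B = 9 - 198 = -189)
X = -198 (X = 22*(-9) = -198)
O = -391 (O = -198 - 1*193 = -198 - 193 = -391)
B*O = -189*(-391) = 73899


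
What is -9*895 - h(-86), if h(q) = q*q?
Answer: -15451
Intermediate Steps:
h(q) = q**2
-9*895 - h(-86) = -9*895 - 1*(-86)**2 = -8055 - 1*7396 = -8055 - 7396 = -15451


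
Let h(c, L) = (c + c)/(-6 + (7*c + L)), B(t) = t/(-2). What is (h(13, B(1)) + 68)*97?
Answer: 86136/13 ≈ 6625.8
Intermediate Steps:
B(t) = -t/2 (B(t) = t*(-½) = -t/2)
h(c, L) = 2*c/(-6 + L + 7*c) (h(c, L) = (2*c)/(-6 + (L + 7*c)) = (2*c)/(-6 + L + 7*c) = 2*c/(-6 + L + 7*c))
(h(13, B(1)) + 68)*97 = (2*13/(-6 - ½*1 + 7*13) + 68)*97 = (2*13/(-6 - ½ + 91) + 68)*97 = (2*13/(169/2) + 68)*97 = (2*13*(2/169) + 68)*97 = (4/13 + 68)*97 = (888/13)*97 = 86136/13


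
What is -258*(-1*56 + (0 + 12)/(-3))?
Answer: 15480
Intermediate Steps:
-258*(-1*56 + (0 + 12)/(-3)) = -258*(-56 + 12*(-⅓)) = -258*(-56 - 4) = -258*(-60) = 15480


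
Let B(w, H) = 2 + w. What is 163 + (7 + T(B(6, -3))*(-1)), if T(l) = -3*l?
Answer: 194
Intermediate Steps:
163 + (7 + T(B(6, -3))*(-1)) = 163 + (7 - 3*(2 + 6)*(-1)) = 163 + (7 - 3*8*(-1)) = 163 + (7 - 24*(-1)) = 163 + (7 + 24) = 163 + 31 = 194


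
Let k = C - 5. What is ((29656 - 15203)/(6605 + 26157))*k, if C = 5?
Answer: 0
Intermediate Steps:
k = 0 (k = 5 - 5 = 0)
((29656 - 15203)/(6605 + 26157))*k = ((29656 - 15203)/(6605 + 26157))*0 = (14453/32762)*0 = 0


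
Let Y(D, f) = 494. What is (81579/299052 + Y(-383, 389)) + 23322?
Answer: 33438047/1404 ≈ 23816.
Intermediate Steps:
(81579/299052 + Y(-383, 389)) + 23322 = (81579/299052 + 494) + 23322 = (81579*(1/299052) + 494) + 23322 = (383/1404 + 494) + 23322 = 693959/1404 + 23322 = 33438047/1404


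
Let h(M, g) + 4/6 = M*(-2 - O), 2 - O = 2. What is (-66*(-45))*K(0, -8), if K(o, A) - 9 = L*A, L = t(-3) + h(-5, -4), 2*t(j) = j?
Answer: -159390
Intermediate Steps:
O = 0 (O = 2 - 1*2 = 2 - 2 = 0)
t(j) = j/2
h(M, g) = -⅔ - 2*M (h(M, g) = -⅔ + M*(-2 - 1*0) = -⅔ + M*(-2 + 0) = -⅔ + M*(-2) = -⅔ - 2*M)
L = 47/6 (L = (½)*(-3) + (-⅔ - 2*(-5)) = -3/2 + (-⅔ + 10) = -3/2 + 28/3 = 47/6 ≈ 7.8333)
K(o, A) = 9 + 47*A/6
(-66*(-45))*K(0, -8) = (-66*(-45))*(9 + (47/6)*(-8)) = 2970*(9 - 188/3) = 2970*(-161/3) = -159390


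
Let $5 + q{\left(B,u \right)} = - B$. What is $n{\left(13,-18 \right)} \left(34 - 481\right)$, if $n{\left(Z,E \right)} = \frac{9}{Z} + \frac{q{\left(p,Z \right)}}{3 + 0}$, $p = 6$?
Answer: $\frac{17284}{13} \approx 1329.5$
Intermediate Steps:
$q{\left(B,u \right)} = -5 - B$
$n{\left(Z,E \right)} = - \frac{11}{3} + \frac{9}{Z}$ ($n{\left(Z,E \right)} = \frac{9}{Z} + \frac{-5 - 6}{3 + 0} = \frac{9}{Z} + \frac{-5 - 6}{3} = \frac{9}{Z} - \frac{11}{3} = - \frac{11}{3} + \frac{9}{Z}$)
$n{\left(13,-18 \right)} \left(34 - 481\right) = \left(- \frac{11}{3} + \frac{9}{13}\right) \left(34 - 481\right) = \left(- \frac{11}{3} + 9 \cdot \frac{1}{13}\right) \left(-447\right) = \left(- \frac{11}{3} + \frac{9}{13}\right) \left(-447\right) = \left(- \frac{116}{39}\right) \left(-447\right) = \frac{17284}{13}$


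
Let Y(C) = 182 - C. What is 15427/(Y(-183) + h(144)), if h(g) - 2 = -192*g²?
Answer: -15427/3980945 ≈ -0.0038752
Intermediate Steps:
h(g) = 2 - 192*g²
15427/(Y(-183) + h(144)) = 15427/((182 - 1*(-183)) + (2 - 192*144²)) = 15427/((182 + 183) + (2 - 192*20736)) = 15427/(365 + (2 - 3981312)) = 15427/(365 - 3981310) = 15427/(-3980945) = 15427*(-1/3980945) = -15427/3980945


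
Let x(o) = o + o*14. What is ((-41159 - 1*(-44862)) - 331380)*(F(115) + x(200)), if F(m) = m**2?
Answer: -5316559325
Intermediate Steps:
x(o) = 15*o (x(o) = o + 14*o = 15*o)
((-41159 - 1*(-44862)) - 331380)*(F(115) + x(200)) = ((-41159 - 1*(-44862)) - 331380)*(115**2 + 15*200) = ((-41159 + 44862) - 331380)*(13225 + 3000) = (3703 - 331380)*16225 = -327677*16225 = -5316559325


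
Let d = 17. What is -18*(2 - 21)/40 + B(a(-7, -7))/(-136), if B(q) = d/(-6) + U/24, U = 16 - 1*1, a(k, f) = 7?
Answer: 139801/16320 ≈ 8.5662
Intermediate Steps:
U = 15 (U = 16 - 1 = 15)
B(q) = -53/24 (B(q) = 17/(-6) + 15/24 = 17*(-1/6) + 15*(1/24) = -17/6 + 5/8 = -53/24)
-18*(2 - 21)/40 + B(a(-7, -7))/(-136) = -18*(2 - 21)/40 - 53/24/(-136) = -18*(-19)*(1/40) - 53/24*(-1/136) = 342*(1/40) + 53/3264 = 171/20 + 53/3264 = 139801/16320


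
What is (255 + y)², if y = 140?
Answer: 156025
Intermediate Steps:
(255 + y)² = (255 + 140)² = 395² = 156025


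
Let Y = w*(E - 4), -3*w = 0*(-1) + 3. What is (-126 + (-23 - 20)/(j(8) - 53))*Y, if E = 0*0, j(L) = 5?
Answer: -6005/12 ≈ -500.42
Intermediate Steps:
E = 0
w = -1 (w = -(0*(-1) + 3)/3 = -(0 + 3)/3 = -⅓*3 = -1)
Y = 4 (Y = -(0 - 4) = -1*(-4) = 4)
(-126 + (-23 - 20)/(j(8) - 53))*Y = (-126 + (-23 - 20)/(5 - 53))*4 = (-126 - 43/(-48))*4 = (-126 - 43*(-1/48))*4 = (-126 + 43/48)*4 = -6005/48*4 = -6005/12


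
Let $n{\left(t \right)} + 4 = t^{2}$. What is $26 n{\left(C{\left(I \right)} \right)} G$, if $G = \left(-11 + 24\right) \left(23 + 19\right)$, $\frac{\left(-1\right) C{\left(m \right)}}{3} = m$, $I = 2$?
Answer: $454272$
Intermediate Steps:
$C{\left(m \right)} = - 3 m$
$n{\left(t \right)} = -4 + t^{2}$
$G = 546$ ($G = 13 \cdot 42 = 546$)
$26 n{\left(C{\left(I \right)} \right)} G = 26 \left(-4 + \left(\left(-3\right) 2\right)^{2}\right) 546 = 26 \left(-4 + \left(-6\right)^{2}\right) 546 = 26 \left(-4 + 36\right) 546 = 26 \cdot 32 \cdot 546 = 832 \cdot 546 = 454272$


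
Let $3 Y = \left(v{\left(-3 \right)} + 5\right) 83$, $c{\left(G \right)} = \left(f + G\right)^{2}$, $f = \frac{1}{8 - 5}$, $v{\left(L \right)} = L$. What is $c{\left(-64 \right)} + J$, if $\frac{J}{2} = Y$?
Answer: $\frac{37477}{9} \approx 4164.1$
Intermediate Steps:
$f = \frac{1}{3} \approx 0.33333$
$c{\left(G \right)} = \left(\frac{1}{3} + G\right)^{2}$
$Y = \frac{166}{3}$ ($Y = \frac{\left(-3 + 5\right) 83}{3} = \frac{2 \cdot 83}{3} = \frac{1}{3} \cdot 166 = \frac{166}{3} \approx 55.333$)
$J = \frac{332}{3}$ ($J = 2 \cdot \frac{166}{3} = \frac{332}{3} \approx 110.67$)
$c{\left(-64 \right)} + J = \frac{\left(1 + 3 \left(-64\right)\right)^{2}}{9} + \frac{332}{3} = \frac{\left(1 - 192\right)^{2}}{9} + \frac{332}{3} = \frac{\left(-191\right)^{2}}{9} + \frac{332}{3} = \frac{1}{9} \cdot 36481 + \frac{332}{3} = \frac{36481}{9} + \frac{332}{3} = \frac{37477}{9}$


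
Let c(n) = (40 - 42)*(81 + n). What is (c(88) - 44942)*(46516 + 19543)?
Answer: -2991151520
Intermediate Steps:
c(n) = -162 - 2*n (c(n) = -2*(81 + n) = -162 - 2*n)
(c(88) - 44942)*(46516 + 19543) = ((-162 - 2*88) - 44942)*(46516 + 19543) = ((-162 - 176) - 44942)*66059 = (-338 - 44942)*66059 = -45280*66059 = -2991151520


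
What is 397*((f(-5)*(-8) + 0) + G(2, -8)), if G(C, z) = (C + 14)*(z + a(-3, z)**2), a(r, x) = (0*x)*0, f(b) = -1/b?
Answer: -257256/5 ≈ -51451.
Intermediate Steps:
a(r, x) = 0 (a(r, x) = 0*0 = 0)
G(C, z) = z*(14 + C) (G(C, z) = (C + 14)*(z + 0**2) = (14 + C)*(z + 0) = (14 + C)*z = z*(14 + C))
397*((f(-5)*(-8) + 0) + G(2, -8)) = 397*((-1/(-5)*(-8) + 0) - 8*(14 + 2)) = 397*((-1*(-1/5)*(-8) + 0) - 8*16) = 397*(((1/5)*(-8) + 0) - 128) = 397*((-8/5 + 0) - 128) = 397*(-8/5 - 128) = 397*(-648/5) = -257256/5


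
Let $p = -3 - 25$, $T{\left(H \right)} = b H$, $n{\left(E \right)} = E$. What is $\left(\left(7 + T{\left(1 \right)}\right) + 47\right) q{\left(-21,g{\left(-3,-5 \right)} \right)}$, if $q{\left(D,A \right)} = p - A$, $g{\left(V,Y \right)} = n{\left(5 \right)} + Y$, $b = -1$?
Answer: $-1484$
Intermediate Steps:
$T{\left(H \right)} = - H$
$p = -28$ ($p = -3 - 25 = -28$)
$g{\left(V,Y \right)} = 5 + Y$
$q{\left(D,A \right)} = -28 - A$
$\left(\left(7 + T{\left(1 \right)}\right) + 47\right) q{\left(-21,g{\left(-3,-5 \right)} \right)} = \left(\left(7 - 1\right) + 47\right) \left(-28 - \left(5 - 5\right)\right) = \left(\left(7 - 1\right) + 47\right) \left(-28 - 0\right) = \left(6 + 47\right) \left(-28 + 0\right) = 53 \left(-28\right) = -1484$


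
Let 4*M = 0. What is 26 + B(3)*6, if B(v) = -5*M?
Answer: 26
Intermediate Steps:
M = 0 (M = (¼)*0 = 0)
B(v) = 0 (B(v) = -5*0 = 0)
26 + B(3)*6 = 26 + 0*6 = 26 + 0 = 26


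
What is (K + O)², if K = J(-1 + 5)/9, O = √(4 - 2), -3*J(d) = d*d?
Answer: 1714/729 - 32*√2/27 ≈ 0.67506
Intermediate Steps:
J(d) = -d²/3 (J(d) = -d*d/3 = -d²/3)
O = √2 ≈ 1.4142
K = -16/27 (K = -(-1 + 5)²/3/9 = -⅓*4²*(⅑) = -⅓*16*(⅑) = -16/3*⅑ = -16/27 ≈ -0.59259)
(K + O)² = (-16/27 + √2)²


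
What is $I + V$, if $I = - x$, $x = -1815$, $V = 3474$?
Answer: $5289$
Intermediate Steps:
$I = 1815$ ($I = \left(-1\right) \left(-1815\right) = 1815$)
$I + V = 1815 + 3474 = 5289$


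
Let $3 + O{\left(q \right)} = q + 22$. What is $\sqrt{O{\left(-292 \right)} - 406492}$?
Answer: $i \sqrt{406765} \approx 637.78 i$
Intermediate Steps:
$O{\left(q \right)} = 19 + q$ ($O{\left(q \right)} = -3 + \left(q + 22\right) = -3 + \left(22 + q\right) = 19 + q$)
$\sqrt{O{\left(-292 \right)} - 406492} = \sqrt{\left(19 - 292\right) - 406492} = \sqrt{-273 - 406492} = \sqrt{-406765} = i \sqrt{406765}$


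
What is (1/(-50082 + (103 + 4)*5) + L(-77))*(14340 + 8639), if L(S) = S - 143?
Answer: -250478935839/49547 ≈ -5.0554e+6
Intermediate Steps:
L(S) = -143 + S
(1/(-50082 + (103 + 4)*5) + L(-77))*(14340 + 8639) = (1/(-50082 + (103 + 4)*5) + (-143 - 77))*(14340 + 8639) = (1/(-50082 + 107*5) - 220)*22979 = (1/(-50082 + 535) - 220)*22979 = (1/(-49547) - 220)*22979 = (-1/49547 - 220)*22979 = -10900341/49547*22979 = -250478935839/49547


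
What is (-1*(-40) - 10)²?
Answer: 900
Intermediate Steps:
(-1*(-40) - 10)² = (40 - 10)² = 30² = 900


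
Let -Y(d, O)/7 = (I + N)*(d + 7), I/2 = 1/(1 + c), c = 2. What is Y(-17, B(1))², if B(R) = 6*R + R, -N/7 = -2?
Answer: 9486400/9 ≈ 1.0540e+6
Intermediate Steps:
N = 14 (N = -7*(-2) = 14)
B(R) = 7*R
I = ⅔ (I = 2/(1 + 2) = 2/3 = 2*(⅓) = ⅔ ≈ 0.66667)
Y(d, O) = -2156/3 - 308*d/3 (Y(d, O) = -7*(⅔ + 14)*(d + 7) = -308*(7 + d)/3 = -7*(308/3 + 44*d/3) = -2156/3 - 308*d/3)
Y(-17, B(1))² = (-2156/3 - 308/3*(-17))² = (-2156/3 + 5236/3)² = (3080/3)² = 9486400/9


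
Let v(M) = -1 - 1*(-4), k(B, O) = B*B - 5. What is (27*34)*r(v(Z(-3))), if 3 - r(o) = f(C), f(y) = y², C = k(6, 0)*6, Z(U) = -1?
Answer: -31756374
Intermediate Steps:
k(B, O) = -5 + B² (k(B, O) = B² - 5 = -5 + B²)
C = 186 (C = (-5 + 6²)*6 = (-5 + 36)*6 = 31*6 = 186)
v(M) = 3 (v(M) = -1 + 4 = 3)
r(o) = -34593 (r(o) = 3 - 1*186² = 3 - 1*34596 = 3 - 34596 = -34593)
(27*34)*r(v(Z(-3))) = (27*34)*(-34593) = 918*(-34593) = -31756374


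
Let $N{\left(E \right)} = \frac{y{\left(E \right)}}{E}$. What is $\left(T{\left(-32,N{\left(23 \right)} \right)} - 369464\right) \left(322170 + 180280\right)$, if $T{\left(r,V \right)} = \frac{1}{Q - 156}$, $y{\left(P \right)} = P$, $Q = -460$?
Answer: $- \frac{57176253785625}{308} \approx -1.8564 \cdot 10^{11}$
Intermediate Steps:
$N{\left(E \right)} = 1$ ($N{\left(E \right)} = \frac{E}{E} = 1$)
$T{\left(r,V \right)} = - \frac{1}{616}$ ($T{\left(r,V \right)} = \frac{1}{-460 - 156} = \frac{1}{-616} = - \frac{1}{616}$)
$\left(T{\left(-32,N{\left(23 \right)} \right)} - 369464\right) \left(322170 + 180280\right) = \left(- \frac{1}{616} - 369464\right) \left(322170 + 180280\right) = \left(- \frac{227589825}{616}\right) 502450 = - \frac{57176253785625}{308}$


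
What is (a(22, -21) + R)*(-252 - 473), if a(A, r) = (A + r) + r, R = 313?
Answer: -212425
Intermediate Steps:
a(A, r) = A + 2*r
(a(22, -21) + R)*(-252 - 473) = ((22 + 2*(-21)) + 313)*(-252 - 473) = ((22 - 42) + 313)*(-725) = (-20 + 313)*(-725) = 293*(-725) = -212425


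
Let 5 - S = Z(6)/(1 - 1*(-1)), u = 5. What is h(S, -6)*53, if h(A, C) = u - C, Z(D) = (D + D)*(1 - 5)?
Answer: 583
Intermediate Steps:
Z(D) = -8*D (Z(D) = (2*D)*(-4) = -8*D)
S = 29 (S = 5 - (-8*6)/(1 - 1*(-1)) = 5 - (-48)/(1 + 1) = 5 - (-48)/2 = 5 - 1*(-24) = 5 + 24 = 29)
h(A, C) = 5 - C
h(S, -6)*53 = (5 - 1*(-6))*53 = (5 + 6)*53 = 11*53 = 583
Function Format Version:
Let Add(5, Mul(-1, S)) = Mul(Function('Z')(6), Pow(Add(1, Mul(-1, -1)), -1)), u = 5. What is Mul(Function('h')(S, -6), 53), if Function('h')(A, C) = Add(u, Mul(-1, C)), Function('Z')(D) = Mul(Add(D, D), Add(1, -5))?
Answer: 583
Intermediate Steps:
Function('Z')(D) = Mul(-8, D) (Function('Z')(D) = Mul(Mul(2, D), -4) = Mul(-8, D))
S = 29 (S = Add(5, Mul(-1, Mul(Mul(-8, 6), Pow(Add(1, Mul(-1, -1)), -1)))) = Add(5, Mul(-1, Mul(-48, Pow(Add(1, 1), -1)))) = Add(5, Mul(-1, Mul(-48, Pow(2, -1)))) = Add(5, Mul(-1, Mul(-48, Rational(1, 2)))) = Add(5, Mul(-1, -24)) = Add(5, 24) = 29)
Function('h')(A, C) = Add(5, Mul(-1, C))
Mul(Function('h')(S, -6), 53) = Mul(Add(5, Mul(-1, -6)), 53) = Mul(Add(5, 6), 53) = Mul(11, 53) = 583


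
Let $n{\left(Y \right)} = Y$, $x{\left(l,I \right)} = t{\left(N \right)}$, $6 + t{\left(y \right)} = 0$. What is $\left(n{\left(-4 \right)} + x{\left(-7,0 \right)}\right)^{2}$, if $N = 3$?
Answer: $100$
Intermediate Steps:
$t{\left(y \right)} = -6$ ($t{\left(y \right)} = -6 + 0 = -6$)
$x{\left(l,I \right)} = -6$
$\left(n{\left(-4 \right)} + x{\left(-7,0 \right)}\right)^{2} = \left(-4 - 6\right)^{2} = \left(-10\right)^{2} = 100$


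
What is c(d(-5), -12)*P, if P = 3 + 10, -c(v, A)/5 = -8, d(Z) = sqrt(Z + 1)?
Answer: 520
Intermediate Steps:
d(Z) = sqrt(1 + Z)
c(v, A) = 40 (c(v, A) = -5*(-8) = 40)
P = 13
c(d(-5), -12)*P = 40*13 = 520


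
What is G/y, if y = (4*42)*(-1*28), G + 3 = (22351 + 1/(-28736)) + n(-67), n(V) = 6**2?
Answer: -643226623/135174144 ≈ -4.7585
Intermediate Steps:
n(V) = 36
G = 643226623/28736 (G = -3 + ((22351 + 1/(-28736)) + 36) = -3 + ((22351 - 1/28736) + 36) = -3 + (642278335/28736 + 36) = -3 + 643312831/28736 = 643226623/28736 ≈ 22384.)
y = -4704 (y = 168*(-28) = -4704)
G/y = (643226623/28736)/(-4704) = (643226623/28736)*(-1/4704) = -643226623/135174144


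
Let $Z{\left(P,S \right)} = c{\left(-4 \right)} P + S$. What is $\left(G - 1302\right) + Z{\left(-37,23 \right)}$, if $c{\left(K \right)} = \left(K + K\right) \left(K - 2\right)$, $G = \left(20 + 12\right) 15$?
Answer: $-2575$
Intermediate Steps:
$G = 480$ ($G = 32 \cdot 15 = 480$)
$c{\left(K \right)} = 2 K \left(-2 + K\right)$
$Z{\left(P,S \right)} = S + 48 P$ ($Z{\left(P,S \right)} = 2 \left(-4\right) \left(-2 - 4\right) P + S = 2 \left(-4\right) \left(-6\right) P + S = 48 P + S = S + 48 P$)
$\left(G - 1302\right) + Z{\left(-37,23 \right)} = \left(480 - 1302\right) + \left(23 + 48 \left(-37\right)\right) = -822 + \left(23 - 1776\right) = -822 - 1753 = -2575$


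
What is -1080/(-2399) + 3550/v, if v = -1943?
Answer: -6418010/4661257 ≈ -1.3769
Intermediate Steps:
-1080/(-2399) + 3550/v = -1080/(-2399) + 3550/(-1943) = -1080*(-1/2399) + 3550*(-1/1943) = 1080/2399 - 3550/1943 = -6418010/4661257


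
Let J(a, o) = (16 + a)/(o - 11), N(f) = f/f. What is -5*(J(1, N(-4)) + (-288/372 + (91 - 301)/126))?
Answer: 3851/186 ≈ 20.704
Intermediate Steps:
N(f) = 1
J(a, o) = (16 + a)/(-11 + o)
-5*(J(1, N(-4)) + (-288/372 + (91 - 301)/126)) = -5*((16 + 1)/(-11 + 1) + (-288/372 + (91 - 301)/126)) = -5*(17/(-10) + (-288*1/372 - 210*1/126)) = -5*(-⅒*17 + (-24/31 - 5/3)) = -5*(-17/10 - 227/93) = -5*(-3851/930) = 3851/186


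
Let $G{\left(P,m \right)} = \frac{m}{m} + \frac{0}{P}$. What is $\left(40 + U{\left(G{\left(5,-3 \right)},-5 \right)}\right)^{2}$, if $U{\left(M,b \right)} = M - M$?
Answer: $1600$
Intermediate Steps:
$G{\left(P,m \right)} = 1$ ($G{\left(P,m \right)} = 1 + 0 = 1$)
$U{\left(M,b \right)} = 0$
$\left(40 + U{\left(G{\left(5,-3 \right)},-5 \right)}\right)^{2} = \left(40 + 0\right)^{2} = 40^{2} = 1600$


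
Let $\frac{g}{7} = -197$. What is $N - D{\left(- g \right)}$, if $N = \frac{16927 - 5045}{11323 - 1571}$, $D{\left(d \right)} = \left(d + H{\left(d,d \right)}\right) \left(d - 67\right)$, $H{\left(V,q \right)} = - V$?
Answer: $\frac{5941}{4876} \approx 1.2184$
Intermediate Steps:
$g = -1379$ ($g = 7 \left(-197\right) = -1379$)
$D{\left(d \right)} = 0$ ($D{\left(d \right)} = \left(d - d\right) \left(d - 67\right) = 0 \left(-67 + d\right) = 0$)
$N = \frac{5941}{4876}$ ($N = \frac{11882}{9752} = 11882 \cdot \frac{1}{9752} = \frac{5941}{4876} \approx 1.2184$)
$N - D{\left(- g \right)} = \frac{5941}{4876} - 0 = \frac{5941}{4876} + 0 = \frac{5941}{4876}$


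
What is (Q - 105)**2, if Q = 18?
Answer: 7569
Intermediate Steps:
(Q - 105)**2 = (18 - 105)**2 = (-87)**2 = 7569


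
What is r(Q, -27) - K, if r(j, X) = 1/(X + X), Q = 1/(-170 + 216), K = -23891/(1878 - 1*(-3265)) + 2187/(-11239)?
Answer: 15049167083/3121317558 ≈ 4.8214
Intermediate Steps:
K = -279758690/57802177 (K = -23891/(1878 + 3265) + 2187*(-1/11239) = -23891/5143 - 2187/11239 = -279758690/57802177 ≈ -4.8399)
Q = 1/46 ≈ 0.021739
r(j, X) = 1/(2*X)
r(Q, -27) - K = (½)/(-27) - 1*(-279758690/57802177) = (½)*(-1/27) + 279758690/57802177 = -1/54 + 279758690/57802177 = 15049167083/3121317558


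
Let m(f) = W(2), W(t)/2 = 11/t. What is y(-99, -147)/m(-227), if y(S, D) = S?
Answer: -9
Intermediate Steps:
W(t) = 22/t (W(t) = 2*(11/t) = 22/t)
m(f) = 11 (m(f) = 22/2 = 22*(½) = 11)
y(-99, -147)/m(-227) = -99/11 = -99*1/11 = -9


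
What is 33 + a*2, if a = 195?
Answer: 423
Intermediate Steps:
33 + a*2 = 33 + 195*2 = 33 + 390 = 423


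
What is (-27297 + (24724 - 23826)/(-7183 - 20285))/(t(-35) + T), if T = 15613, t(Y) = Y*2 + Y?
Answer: -374897447/212986872 ≈ -1.7602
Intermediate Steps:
t(Y) = 3*Y (t(Y) = 2*Y + Y = 3*Y)
(-27297 + (24724 - 23826)/(-7183 - 20285))/(t(-35) + T) = (-27297 + (24724 - 23826)/(-7183 - 20285))/(3*(-35) + 15613) = (-27297 + 898/(-27468))/(-105 + 15613) = (-27297 + 898*(-1/27468))/15508 = (-27297 - 449/13734)*(1/15508) = -374897447/13734*1/15508 = -374897447/212986872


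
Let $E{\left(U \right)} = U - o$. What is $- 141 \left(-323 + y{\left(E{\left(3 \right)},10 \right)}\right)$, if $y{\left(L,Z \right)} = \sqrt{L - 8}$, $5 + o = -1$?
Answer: $45402$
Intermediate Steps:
$o = -6$ ($o = -5 - 1 = -6$)
$E{\left(U \right)} = 6 + U$ ($E{\left(U \right)} = U - -6 = U + 6 = 6 + U$)
$y{\left(L,Z \right)} = \sqrt{-8 + L}$
$- 141 \left(-323 + y{\left(E{\left(3 \right)},10 \right)}\right) = - 141 \left(-323 + \sqrt{-8 + \left(6 + 3\right)}\right) = - 141 \left(-323 + \sqrt{-8 + 9}\right) = - 141 \left(-323 + \sqrt{1}\right) = - 141 \left(-323 + 1\right) = \left(-141\right) \left(-322\right) = 45402$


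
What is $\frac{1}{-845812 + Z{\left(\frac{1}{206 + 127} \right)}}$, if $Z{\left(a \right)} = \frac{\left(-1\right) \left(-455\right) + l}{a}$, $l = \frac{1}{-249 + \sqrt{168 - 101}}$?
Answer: $- \frac{43000673315}{29855296049719793} + \frac{333 \sqrt{67}}{29855296049719793} \approx -1.4403 \cdot 10^{-6}$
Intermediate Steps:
$l = \frac{1}{-249 + \sqrt{67}} \approx -0.0041526$
$Z{\left(a \right)} = \frac{\frac{28179721}{61934} - \frac{\sqrt{67}}{61934}}{a}$ ($Z{\left(a \right)} = \frac{\left(-1\right) \left(-455\right) - \left(\frac{249}{61934} + \frac{\sqrt{67}}{61934}\right)}{a} = \frac{455 - \left(\frac{249}{61934} + \frac{\sqrt{67}}{61934}\right)}{a} = \frac{\frac{28179721}{61934} - \frac{\sqrt{67}}{61934}}{a}$)
$\frac{1}{-845812 + Z{\left(\frac{1}{206 + 127} \right)}} = \frac{1}{-845812 + \frac{28179721 - \sqrt{67}}{61934 \frac{1}{206 + 127}}} = \frac{1}{-845812 + \frac{28179721 - \sqrt{67}}{61934 \cdot \frac{1}{333}}} = \frac{1}{-845812 + \frac{\frac{1}{\frac{1}{333}} \left(28179721 - \sqrt{67}\right)}{61934}} = \frac{1}{-845812 + \frac{1}{61934} \cdot 333 \left(28179721 - \sqrt{67}\right)} = \frac{1}{-845812 + \left(\frac{9383847093}{61934} - \frac{333 \sqrt{67}}{61934}\right)} = \frac{1}{- \frac{43000673315}{61934} - \frac{333 \sqrt{67}}{61934}}$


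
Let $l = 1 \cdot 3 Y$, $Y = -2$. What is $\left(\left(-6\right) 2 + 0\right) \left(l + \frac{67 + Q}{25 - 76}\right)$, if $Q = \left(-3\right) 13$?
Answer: $\frac{1336}{17} \approx 78.588$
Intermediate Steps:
$Q = -39$
$l = -6$ ($l = 1 \cdot 3 \left(-2\right) = 3 \left(-2\right) = -6$)
$\left(\left(-6\right) 2 + 0\right) \left(l + \frac{67 + Q}{25 - 76}\right) = \left(\left(-6\right) 2 + 0\right) \left(-6 + \frac{67 - 39}{25 - 76}\right) = \left(-12 + 0\right) \left(-6 + \frac{28}{-51}\right) = - 12 \left(-6 + 28 \left(- \frac{1}{51}\right)\right) = - 12 \left(-6 - \frac{28}{51}\right) = \left(-12\right) \left(- \frac{334}{51}\right) = \frac{1336}{17}$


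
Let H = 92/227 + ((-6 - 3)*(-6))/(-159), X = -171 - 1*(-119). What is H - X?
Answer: 626402/12031 ≈ 52.066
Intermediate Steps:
X = -52 (X = -171 + 119 = -52)
H = 790/12031 (H = 92*(1/227) - 9*(-6)*(-1/159) = 92/227 + 54*(-1/159) = 92/227 - 18/53 = 790/12031 ≈ 0.065664)
H - X = 790/12031 - 1*(-52) = 790/12031 + 52 = 626402/12031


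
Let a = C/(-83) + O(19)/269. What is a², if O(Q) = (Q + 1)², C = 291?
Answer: 2032116241/498494929 ≈ 4.0765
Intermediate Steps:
O(Q) = (1 + Q)²
a = -45079/22327 (a = 291/(-83) + (1 + 19)²/269 = 291*(-1/83) + 20²*(1/269) = -291/83 + 400*(1/269) = -291/83 + 400/269 = -45079/22327 ≈ -2.0190)
a² = (-45079/22327)² = 2032116241/498494929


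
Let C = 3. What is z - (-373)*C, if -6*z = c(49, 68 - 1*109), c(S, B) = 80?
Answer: 3317/3 ≈ 1105.7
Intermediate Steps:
z = -40/3 (z = -⅙*80 = -40/3 ≈ -13.333)
z - (-373)*C = -40/3 - (-373)*3 = -40/3 - 1*(-1119) = -40/3 + 1119 = 3317/3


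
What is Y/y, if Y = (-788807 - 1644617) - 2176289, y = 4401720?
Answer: -1536571/1467240 ≈ -1.0473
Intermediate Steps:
Y = -4609713 (Y = -2433424 - 2176289 = -4609713)
Y/y = -4609713/4401720 = -4609713*1/4401720 = -1536571/1467240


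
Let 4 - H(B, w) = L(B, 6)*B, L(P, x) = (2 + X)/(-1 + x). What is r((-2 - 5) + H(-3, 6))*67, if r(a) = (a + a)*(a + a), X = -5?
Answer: 154368/25 ≈ 6174.7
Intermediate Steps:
L(P, x) = -3/(-1 + x) (L(P, x) = (2 - 5)/(-1 + x) = -3/(-1 + x))
H(B, w) = 4 + 3*B/5 (H(B, w) = 4 - (-3/(-1 + 6))*B = 4 - (-3/5)*B = 4 - (-3*⅕)*B = 4 - (-3)*B/5 = 4 + 3*B/5)
r(a) = 4*a² (r(a) = (2*a)*(2*a) = 4*a²)
r((-2 - 5) + H(-3, 6))*67 = (4*((-2 - 5) + (4 + (⅗)*(-3)))²)*67 = (4*(-7 + (4 - 9/5))²)*67 = (4*(-7 + 11/5)²)*67 = (4*(-24/5)²)*67 = (4*(576/25))*67 = (2304/25)*67 = 154368/25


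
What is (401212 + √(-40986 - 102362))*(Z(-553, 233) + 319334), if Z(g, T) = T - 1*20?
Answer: 128206090964 + 639094*I*√35837 ≈ 1.2821e+11 + 1.2098e+8*I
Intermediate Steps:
Z(g, T) = -20 + T (Z(g, T) = T - 20 = -20 + T)
(401212 + √(-40986 - 102362))*(Z(-553, 233) + 319334) = (401212 + √(-40986 - 102362))*((-20 + 233) + 319334) = (401212 + √(-143348))*(213 + 319334) = (401212 + 2*I*√35837)*319547 = 128206090964 + 639094*I*√35837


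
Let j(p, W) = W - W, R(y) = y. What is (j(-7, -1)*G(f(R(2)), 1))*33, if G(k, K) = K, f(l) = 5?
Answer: 0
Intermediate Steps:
j(p, W) = 0
(j(-7, -1)*G(f(R(2)), 1))*33 = (0*1)*33 = 0*33 = 0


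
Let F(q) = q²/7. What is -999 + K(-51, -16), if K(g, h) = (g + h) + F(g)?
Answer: -4861/7 ≈ -694.43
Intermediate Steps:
F(q) = q²/7 (F(q) = q²*(⅐) = q²/7)
K(g, h) = g + h + g²/7 (K(g, h) = (g + h) + g²/7 = g + h + g²/7)
-999 + K(-51, -16) = -999 + (-51 - 16 + (⅐)*(-51)²) = -999 + (-51 - 16 + (⅐)*2601) = -999 + (-51 - 16 + 2601/7) = -999 + 2132/7 = -4861/7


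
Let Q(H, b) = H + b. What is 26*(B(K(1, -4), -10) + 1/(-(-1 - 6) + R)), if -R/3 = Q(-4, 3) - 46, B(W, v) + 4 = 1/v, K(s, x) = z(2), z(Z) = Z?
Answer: -39377/370 ≈ -106.42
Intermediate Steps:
K(s, x) = 2
B(W, v) = -4 + 1/v
R = 141 (R = -3*((-4 + 3) - 46) = -3*(-1 - 46) = -3*(-47) = 141)
26*(B(K(1, -4), -10) + 1/(-(-1 - 6) + R)) = 26*((-4 + 1/(-10)) + 1/(-(-1 - 6) + 141)) = 26*((-4 - ⅒) + 1/(-1*(-7) + 141)) = 26*(-41/10 + 1/(7 + 141)) = 26*(-41/10 + 1/148) = 26*(-3029/740) = -39377/370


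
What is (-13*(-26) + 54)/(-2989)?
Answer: -8/61 ≈ -0.13115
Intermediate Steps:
(-13*(-26) + 54)/(-2989) = (338 + 54)*(-1/2989) = 392*(-1/2989) = -8/61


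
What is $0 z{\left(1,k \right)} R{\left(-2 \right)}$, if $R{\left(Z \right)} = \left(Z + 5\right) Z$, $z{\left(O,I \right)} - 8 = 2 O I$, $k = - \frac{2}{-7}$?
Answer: $0$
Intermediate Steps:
$k = \frac{2}{7}$ ($k = \left(-2\right) \left(- \frac{1}{7}\right) = \frac{2}{7} \approx 0.28571$)
$z{\left(O,I \right)} = 8 + 2 I O$ ($z{\left(O,I \right)} = 8 + 2 O I = 8 + 2 I O$)
$R{\left(Z \right)} = Z \left(5 + Z\right)$ ($R{\left(Z \right)} = \left(5 + Z\right) Z = Z \left(5 + Z\right)$)
$0 z{\left(1,k \right)} R{\left(-2 \right)} = 0 \left(8 + 2 \cdot \frac{2}{7} \cdot 1\right) \left(- 2 \left(5 - 2\right)\right) = 0 \left(8 + \frac{4}{7}\right) \left(\left(-2\right) 3\right) = 0 \cdot \frac{60}{7} \left(-6\right) = 0 \left(-6\right) = 0$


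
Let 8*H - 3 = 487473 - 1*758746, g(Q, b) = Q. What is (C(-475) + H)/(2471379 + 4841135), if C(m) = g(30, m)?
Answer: -135515/29250056 ≈ -0.0046330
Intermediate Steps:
H = -135635/4 (H = 3/8 + (487473 - 1*758746)/8 = 3/8 + (487473 - 758746)/8 = 3/8 + (⅛)*(-271273) = 3/8 - 271273/8 = -135635/4 ≈ -33909.)
C(m) = 30
(C(-475) + H)/(2471379 + 4841135) = (30 - 135635/4)/(2471379 + 4841135) = -135515/4/7312514 = -135515/4*1/7312514 = -135515/29250056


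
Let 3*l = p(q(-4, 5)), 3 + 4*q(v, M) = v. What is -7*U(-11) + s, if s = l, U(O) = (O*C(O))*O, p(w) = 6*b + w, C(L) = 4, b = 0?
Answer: -40663/12 ≈ -3388.6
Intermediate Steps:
q(v, M) = -¾ + v/4
p(w) = w (p(w) = 6*0 + w = 0 + w = w)
l = -7/12 (l = (-¾ + (¼)*(-4))/3 = (-¾ - 1)/3 = (⅓)*(-7/4) = -7/12 ≈ -0.58333)
U(O) = 4*O² (U(O) = (O*4)*O = (4*O)*O = 4*O²)
s = -7/12 ≈ -0.58333
-7*U(-11) + s = -28*(-11)² - 7/12 = -28*121 - 7/12 = -7*484 - 7/12 = -3388 - 7/12 = -40663/12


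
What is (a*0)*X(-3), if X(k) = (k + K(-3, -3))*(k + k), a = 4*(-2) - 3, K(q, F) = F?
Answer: 0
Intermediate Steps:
a = -11 (a = -8 - 3 = -11)
X(k) = 2*k*(-3 + k) (X(k) = (k - 3)*(k + k) = (-3 + k)*(2*k) = 2*k*(-3 + k))
(a*0)*X(-3) = (-11*0)*(2*(-3)*(-3 - 3)) = 0*(2*(-3)*(-6)) = 0*36 = 0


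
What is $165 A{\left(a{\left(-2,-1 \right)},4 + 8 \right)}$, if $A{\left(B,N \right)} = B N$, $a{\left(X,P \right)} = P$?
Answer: $-1980$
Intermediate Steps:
$165 A{\left(a{\left(-2,-1 \right)},4 + 8 \right)} = 165 \left(- (4 + 8)\right) = 165 \left(\left(-1\right) 12\right) = 165 \left(-12\right) = -1980$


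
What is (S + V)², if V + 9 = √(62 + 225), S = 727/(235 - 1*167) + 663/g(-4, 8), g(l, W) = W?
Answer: 137581353/18496 + 11501*√287/68 ≈ 10304.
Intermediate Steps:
S = 12725/136 (S = 727/(235 - 1*167) + 663/8 = 727/(235 - 167) + 663*(⅛) = 727/68 + 663/8 = 12725/136 ≈ 93.566)
V = -9 + √287 (V = -9 + √(62 + 225) = -9 + √287 ≈ 7.9411)
(S + V)² = (12725/136 + (-9 + √287))² = (11501/136 + √287)²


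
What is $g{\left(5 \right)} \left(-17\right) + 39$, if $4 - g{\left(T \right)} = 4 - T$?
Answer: $-46$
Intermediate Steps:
$g{\left(T \right)} = T$ ($g{\left(T \right)} = 4 - \left(4 - T\right) = 4 + \left(-4 + T\right) = T$)
$g{\left(5 \right)} \left(-17\right) + 39 = 5 \left(-17\right) + 39 = -85 + 39 = -46$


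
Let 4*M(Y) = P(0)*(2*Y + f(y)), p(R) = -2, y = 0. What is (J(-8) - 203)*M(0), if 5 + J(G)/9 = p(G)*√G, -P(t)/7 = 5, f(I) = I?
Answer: 0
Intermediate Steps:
P(t) = -35 (P(t) = -7*5 = -35)
M(Y) = -35*Y/2 (M(Y) = (-35*(2*Y + 0))/4 = (-70*Y)/4 = -35*Y/2)
J(G) = -45 - 18*√G (J(G) = -45 + 9*(-2*√G) = -45 - 18*√G)
(J(-8) - 203)*M(0) = ((-45 - 36*I*√2) - 203)*(-35/2*0) = ((-45 - 36*I*√2) - 203)*0 = (-248 - 36*I*√2)*0 = 0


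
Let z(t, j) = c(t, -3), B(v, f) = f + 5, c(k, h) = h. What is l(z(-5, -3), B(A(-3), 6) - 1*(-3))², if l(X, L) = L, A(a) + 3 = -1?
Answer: 196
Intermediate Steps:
A(a) = -4 (A(a) = -3 - 1 = -4)
B(v, f) = 5 + f
z(t, j) = -3
l(z(-5, -3), B(A(-3), 6) - 1*(-3))² = ((5 + 6) - 1*(-3))² = (11 + 3)² = 14² = 196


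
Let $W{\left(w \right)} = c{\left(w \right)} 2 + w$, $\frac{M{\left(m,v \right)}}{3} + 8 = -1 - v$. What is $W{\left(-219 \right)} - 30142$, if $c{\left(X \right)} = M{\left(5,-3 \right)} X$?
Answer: $-22477$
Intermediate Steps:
$M{\left(m,v \right)} = -27 - 3 v$ ($M{\left(m,v \right)} = -24 + 3 \left(-1 - v\right) = -24 - \left(3 + 3 v\right) = -27 - 3 v$)
$c{\left(X \right)} = - 18 X$ ($c{\left(X \right)} = \left(-27 - -9\right) X = \left(-27 + 9\right) X = - 18 X$)
$W{\left(w \right)} = - 35 w$ ($W{\left(w \right)} = - 18 w 2 + w = - 36 w + w = - 35 w$)
$W{\left(-219 \right)} - 30142 = \left(-35\right) \left(-219\right) - 30142 = 7665 - 30142 = -22477$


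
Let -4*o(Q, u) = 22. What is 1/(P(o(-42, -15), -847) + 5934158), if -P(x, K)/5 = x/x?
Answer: 1/5934153 ≈ 1.6852e-7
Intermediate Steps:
o(Q, u) = -11/2 (o(Q, u) = -¼*22 = -11/2)
P(x, K) = -5 (P(x, K) = -5*x/x = -5*1 = -5)
1/(P(o(-42, -15), -847) + 5934158) = 1/(-5 + 5934158) = 1/5934153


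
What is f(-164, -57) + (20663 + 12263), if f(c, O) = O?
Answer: 32869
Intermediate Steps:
f(-164, -57) + (20663 + 12263) = -57 + (20663 + 12263) = -57 + 32926 = 32869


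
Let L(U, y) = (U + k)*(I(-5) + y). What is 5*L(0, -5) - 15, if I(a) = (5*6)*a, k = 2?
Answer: -1565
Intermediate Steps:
I(a) = 30*a
L(U, y) = (-150 + y)*(2 + U) (L(U, y) = (U + 2)*(30*(-5) + y) = (2 + U)*(-150 + y) = (-150 + y)*(2 + U))
5*L(0, -5) - 15 = 5*(-300 - 150*0 + 2*(-5) + 0*(-5)) - 15 = 5*(-300 + 0 - 10 + 0) - 15 = 5*(-310) - 15 = -1550 - 15 = -1565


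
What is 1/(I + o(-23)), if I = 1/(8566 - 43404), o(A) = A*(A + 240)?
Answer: -34838/173876459 ≈ -0.00020036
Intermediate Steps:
o(A) = A*(240 + A)
I = -1/34838 (I = 1/(-34838) = -1/34838 ≈ -2.8704e-5)
1/(I + o(-23)) = 1/(-1/34838 - 23*(240 - 23)) = 1/(-1/34838 - 23*217) = 1/(-1/34838 - 4991) = 1/(-173876459/34838) = -34838/173876459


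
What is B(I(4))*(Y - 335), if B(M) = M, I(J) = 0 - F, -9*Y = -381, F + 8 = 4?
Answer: -3512/3 ≈ -1170.7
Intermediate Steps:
F = -4 (F = -8 + 4 = -4)
Y = 127/3 (Y = -⅑*(-381) = 127/3 ≈ 42.333)
I(J) = 4 (I(J) = 0 - 1*(-4) = 0 + 4 = 4)
B(I(4))*(Y - 335) = 4*(127/3 - 335) = 4*(-878/3) = -3512/3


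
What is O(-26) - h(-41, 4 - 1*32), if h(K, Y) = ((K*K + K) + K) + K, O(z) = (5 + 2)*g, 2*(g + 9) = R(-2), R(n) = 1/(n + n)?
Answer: -12975/8 ≈ -1621.9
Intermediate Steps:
R(n) = 1/(2*n)
g = -73/8 (g = -9 + ((½)/(-2))/2 = -9 + ((½)*(-½))/2 = -9 + (½)*(-¼) = -9 - ⅛ = -73/8 ≈ -9.1250)
O(z) = -511/8 (O(z) = (5 + 2)*(-73/8) = 7*(-73/8) = -511/8)
h(K, Y) = K² + 3*K (h(K, Y) = ((K² + K) + K) + K = ((K + K²) + K) + K = (K² + 2*K) + K = K² + 3*K)
O(-26) - h(-41, 4 - 1*32) = -511/8 - (-41)*(3 - 41) = -511/8 - (-41)*(-38) = -511/8 - 1*1558 = -511/8 - 1558 = -12975/8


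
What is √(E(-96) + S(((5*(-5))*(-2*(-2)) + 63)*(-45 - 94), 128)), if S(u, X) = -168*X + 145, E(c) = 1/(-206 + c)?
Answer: I*√1948026538/302 ≈ 146.15*I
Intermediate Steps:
S(u, X) = 145 - 168*X
√(E(-96) + S(((5*(-5))*(-2*(-2)) + 63)*(-45 - 94), 128)) = √(1/(-206 - 96) + (145 - 168*128)) = √(1/(-302) + (145 - 21504)) = √(-1/302 - 21359) = √(-6450419/302) = I*√1948026538/302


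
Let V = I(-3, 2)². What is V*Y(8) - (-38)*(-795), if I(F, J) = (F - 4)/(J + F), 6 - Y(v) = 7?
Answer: -30259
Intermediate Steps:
Y(v) = -1 (Y(v) = 6 - 1*7 = 6 - 7 = -1)
I(F, J) = (-4 + F)/(F + J)
V = 49 (V = ((-4 - 3)/(-3 + 2))² = (-7/(-1))² = (-1*(-7))² = 7² = 49)
V*Y(8) - (-38)*(-795) = 49*(-1) - (-38)*(-795) = -49 - 1*30210 = -49 - 30210 = -30259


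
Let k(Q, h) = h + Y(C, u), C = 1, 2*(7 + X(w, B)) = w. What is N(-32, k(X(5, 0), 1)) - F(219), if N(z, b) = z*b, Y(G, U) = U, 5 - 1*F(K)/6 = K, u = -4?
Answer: 1380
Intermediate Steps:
X(w, B) = -7 + w/2
F(K) = 30 - 6*K
k(Q, h) = -4 + h (k(Q, h) = h - 4 = -4 + h)
N(z, b) = b*z
N(-32, k(X(5, 0), 1)) - F(219) = (-4 + 1)*(-32) - (30 - 6*219) = -3*(-32) - (30 - 1314) = 96 - 1*(-1284) = 96 + 1284 = 1380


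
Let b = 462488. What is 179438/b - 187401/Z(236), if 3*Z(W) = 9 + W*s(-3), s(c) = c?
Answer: 43356261371/53879852 ≈ 804.68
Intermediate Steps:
Z(W) = 3 - W (Z(W) = (9 + W*(-3))/3 = (9 - 3*W)/3 = 3 - W)
179438/b - 187401/Z(236) = 179438/462488 - 187401/(3 - 1*236) = 179438*(1/462488) - 187401/(3 - 236) = 89719/231244 - 187401/(-233) = 89719/231244 - 187401*(-1/233) = 89719/231244 + 187401/233 = 43356261371/53879852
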